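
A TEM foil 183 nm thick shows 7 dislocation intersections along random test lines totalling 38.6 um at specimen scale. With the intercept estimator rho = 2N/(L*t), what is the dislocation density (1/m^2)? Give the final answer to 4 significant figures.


rho = 2N / (L * t)
L = 38.6 um = 3.86e-05 m, t = 183 nm = 1.83e-07 m
rho = 2 * 7 / (3.86e-05 * 1.83e-07)
rho = 1.982e+12 1/m^2


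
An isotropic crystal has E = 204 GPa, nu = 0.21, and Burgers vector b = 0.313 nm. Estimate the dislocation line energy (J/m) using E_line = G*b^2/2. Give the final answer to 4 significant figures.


Step 1: G = E / (2*(1+nu))
G = 204 / (2*(1+0.21)) = 84.2975 GPa = 8.42975e+10 Pa
Step 2: E_line = G*b^2/2
b = 0.313 nm = 3.13e-10 m
E_line = 0.5 * 8.42975e+10 * (3.13e-10)^2 = 4.129e-09 J/m


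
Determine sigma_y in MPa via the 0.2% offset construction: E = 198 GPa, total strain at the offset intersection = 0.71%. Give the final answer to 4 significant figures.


Offset strain = 0.002
Elastic strain at yield = total_strain - offset = 7.1e-03 - 0.002 = 5.1e-03
sigma_y = E * elastic_strain = 198000 * 5.1e-03
sigma_y = 1010 MPa


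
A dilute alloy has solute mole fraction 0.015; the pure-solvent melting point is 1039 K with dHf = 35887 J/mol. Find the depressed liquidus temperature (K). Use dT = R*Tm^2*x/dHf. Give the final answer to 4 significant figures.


dT = R*Tm^2*x / dHf
dT = 8.314 * 1039^2 * 0.015 / 35887
dT = 3.75142 K
T_new = 1039 - 3.75142 = 1035 K


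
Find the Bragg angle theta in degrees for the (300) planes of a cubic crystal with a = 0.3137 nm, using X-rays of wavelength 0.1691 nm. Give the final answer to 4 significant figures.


d = a / sqrt(h^2+k^2+l^2)
d = 0.3137 / sqrt(9) = 0.104567 nm
lambda = 2*d*sin(theta)  =>  sin(theta) = lambda / (2*d)
sin(theta) = 0.1691 / (2 * 0.104567) = 0.808575
theta = 53.96 deg


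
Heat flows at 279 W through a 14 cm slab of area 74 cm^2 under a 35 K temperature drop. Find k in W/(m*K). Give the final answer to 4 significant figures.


k = Q*L / (A*dT)
L = 0.14 m, A = 7.4e-03 m^2
k = 279 * 0.14 / (7.4e-03 * 35)
k = 150.8 W/(m*K)


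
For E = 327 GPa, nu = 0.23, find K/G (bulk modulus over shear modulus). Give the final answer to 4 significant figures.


G = E / (2*(1+nu))
G = 327 / (2*(1+0.23)) = 132.927 GPa
K = E / (3*(1-2*nu))
K = 327 / (3*(1-2*0.23)) = 201.852 GPa
K/G = 201.852 / 132.927 = 1.519


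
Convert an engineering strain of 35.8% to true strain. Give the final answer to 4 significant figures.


epsilon_true = ln(1 + epsilon_eng)
epsilon_true = ln(1 + 0.358)
epsilon_true = 0.306


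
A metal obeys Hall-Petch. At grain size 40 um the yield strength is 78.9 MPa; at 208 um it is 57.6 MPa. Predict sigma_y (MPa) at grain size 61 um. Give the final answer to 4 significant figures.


sigma_y = sigma0 + k / sqrt(d)
1/sqrt(d1) = 1/sqrt(4e-05) = 158.114;  1/sqrt(d2) = 69.3375
k = (sigma1 - sigma2) / (1/sqrt(d1) - 1/sqrt(d2)) = (78.9 - 57.6) / (158.114 - 69.3375) = 0.239929 MPa*m^0.5
sigma0 = sigma1 - k/sqrt(d1) = 78.9 - 0.239929*158.114 = 40.9639 MPa
sigma_y(d3) = 40.9639 + 0.239929 / sqrt(6.1e-05) = 71.68 MPa


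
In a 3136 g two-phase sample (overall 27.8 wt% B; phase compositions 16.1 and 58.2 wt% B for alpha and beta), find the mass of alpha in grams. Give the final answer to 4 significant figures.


f_alpha = (C_beta - C0) / (C_beta - C_alpha)
f_alpha = (58.2 - 27.8) / (58.2 - 16.1) = 0.72209
m_alpha = f_alpha * m_total = 0.72209 * 3136 = 2264 g


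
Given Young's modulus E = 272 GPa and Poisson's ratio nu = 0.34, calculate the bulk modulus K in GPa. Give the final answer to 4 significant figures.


K = E / (3*(1-2*nu))
K = 272 / (3*(1-2*0.34))
K = 283.3 GPa


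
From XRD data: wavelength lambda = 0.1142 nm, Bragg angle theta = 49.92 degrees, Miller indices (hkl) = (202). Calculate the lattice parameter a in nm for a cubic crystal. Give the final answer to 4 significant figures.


d = lambda / (2*sin(theta))
d = 0.1142 / (2*sin(49.92 deg))
d = 0.0746263 nm
a = d * sqrt(h^2+k^2+l^2) = 0.0746263 * sqrt(8)
a = 0.2111 nm


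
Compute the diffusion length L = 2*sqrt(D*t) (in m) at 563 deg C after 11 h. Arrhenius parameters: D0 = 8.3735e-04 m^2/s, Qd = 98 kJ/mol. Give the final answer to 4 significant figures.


Step 1: D = D0 * exp(-Qd/(R*T))
T = 836.15 K
D = 8.3735e-04 * exp(-98e3 / (8.314 * 836.15)) = 6.31808e-10 m^2/s
Step 2: L = 2*sqrt(D*t)
t = 11 h = 39600 s
L = 2*sqrt(6.31808e-10 * 39600) = 0.01 m


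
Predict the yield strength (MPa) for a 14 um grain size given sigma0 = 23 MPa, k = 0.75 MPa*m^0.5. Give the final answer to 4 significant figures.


sigma_y = sigma0 + k / sqrt(d)
d = 14 um = 1.4e-05 m
sigma_y = 23 + 0.75 / sqrt(1.4e-05)
sigma_y = 223.4 MPa


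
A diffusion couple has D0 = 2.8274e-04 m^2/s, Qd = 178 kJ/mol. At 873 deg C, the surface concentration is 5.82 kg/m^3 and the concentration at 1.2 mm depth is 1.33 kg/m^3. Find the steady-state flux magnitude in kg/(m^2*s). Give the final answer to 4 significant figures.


Step 1: D = D0 * exp(-Qd/(R*T))
T = 873 + 273.15 = 1146.15 K
D = 2.8274e-04 * exp(-178e3 / (8.314 * 1146.15)) = 2.18234e-12 m^2/s
Step 2: J = D * (C1 - C2) / dx
J = 2.18234e-12 * (5.82 - 1.33) / 1.2e-03
J = 8.166e-09 kg/(m^2*s)


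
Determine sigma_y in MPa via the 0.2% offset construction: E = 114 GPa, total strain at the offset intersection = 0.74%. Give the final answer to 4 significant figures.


Offset strain = 0.002
Elastic strain at yield = total_strain - offset = 7.4e-03 - 0.002 = 5.4e-03
sigma_y = E * elastic_strain = 114000 * 5.4e-03
sigma_y = 615.6 MPa


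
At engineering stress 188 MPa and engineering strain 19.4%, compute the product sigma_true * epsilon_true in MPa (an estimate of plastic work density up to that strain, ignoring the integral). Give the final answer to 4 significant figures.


sigma_true = sigma_eng * (1 + epsilon_eng)
sigma_true = 188 * (1 + 0.194) = 224.472 MPa
epsilon_true = ln(1 + epsilon_eng)
epsilon_true = ln(1 + 0.194) = 0.177309
sigma_true * epsilon_true = 224.472 * 0.177309 = 39.8 MPa


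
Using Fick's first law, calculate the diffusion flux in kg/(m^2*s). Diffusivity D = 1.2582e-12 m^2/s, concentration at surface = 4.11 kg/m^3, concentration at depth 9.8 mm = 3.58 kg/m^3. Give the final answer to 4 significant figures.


J = -D * (dC/dx) = D * (C1 - C2) / dx
J = 1.2582e-12 * (4.11 - 3.58) / 9.8e-03
J = 6.805e-11 kg/(m^2*s)


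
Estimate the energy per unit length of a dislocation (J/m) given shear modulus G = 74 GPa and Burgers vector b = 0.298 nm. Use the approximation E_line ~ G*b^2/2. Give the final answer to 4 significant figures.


E = G*b^2/2
b = 0.298 nm = 2.98e-10 m
G = 74 GPa = 7.4e+10 Pa
E = 0.5 * 7.4e+10 * (2.98e-10)^2
E = 3.286e-09 J/m


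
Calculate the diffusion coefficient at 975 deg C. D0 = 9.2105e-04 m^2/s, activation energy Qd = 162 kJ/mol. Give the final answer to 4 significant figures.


D = D0 * exp(-Qd / (R*T))
T = 1248.15 K
D = 9.2105e-04 * exp(-162e3 / (8.314 * 1248.15))
D = 1.529e-10 m^2/s


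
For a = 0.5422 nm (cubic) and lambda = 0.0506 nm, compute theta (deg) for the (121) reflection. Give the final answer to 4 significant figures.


d = a / sqrt(h^2+k^2+l^2)
d = 0.5422 / sqrt(6) = 0.221352 nm
lambda = 2*d*sin(theta)  =>  sin(theta) = lambda / (2*d)
sin(theta) = 0.0506 / (2 * 0.221352) = 0.114297
theta = 6.563 deg


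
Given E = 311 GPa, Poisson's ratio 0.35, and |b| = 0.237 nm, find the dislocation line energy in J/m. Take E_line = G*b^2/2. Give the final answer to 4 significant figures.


Step 1: G = E / (2*(1+nu))
G = 311 / (2*(1+0.35)) = 115.185 GPa = 1.15185e+11 Pa
Step 2: E_line = G*b^2/2
b = 0.237 nm = 2.37e-10 m
E_line = 0.5 * 1.15185e+11 * (2.37e-10)^2 = 3.235e-09 J/m


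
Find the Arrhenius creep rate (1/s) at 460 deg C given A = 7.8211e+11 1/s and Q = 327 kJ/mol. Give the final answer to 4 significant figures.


rate = A * exp(-Q / (R*T))
T = 460 + 273.15 = 733.15 K
rate = 7.8211e+11 * exp(-327e3 / (8.314 * 733.15))
rate = 3.933e-12 1/s


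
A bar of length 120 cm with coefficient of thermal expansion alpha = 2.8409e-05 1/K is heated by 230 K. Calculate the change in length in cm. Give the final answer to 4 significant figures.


dL = L0 * alpha * dT
dL = 120 * 2.8409e-05 * 230
dL = 0.7841 cm


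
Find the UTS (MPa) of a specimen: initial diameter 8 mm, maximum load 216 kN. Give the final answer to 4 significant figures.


A0 = pi*(d/2)^2 = pi*(8/2)^2 = 50.2655 mm^2
UTS = F_max / A0 = 216*1000 / 50.2655
UTS = 4297 MPa


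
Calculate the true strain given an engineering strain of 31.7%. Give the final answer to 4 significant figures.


epsilon_true = ln(1 + epsilon_eng)
epsilon_true = ln(1 + 0.317)
epsilon_true = 0.2754


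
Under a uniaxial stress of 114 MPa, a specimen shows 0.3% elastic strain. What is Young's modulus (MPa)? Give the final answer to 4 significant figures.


E = sigma / epsilon
epsilon = 0.3% = 3e-03
E = 114 / 3e-03
E = 38000 MPa


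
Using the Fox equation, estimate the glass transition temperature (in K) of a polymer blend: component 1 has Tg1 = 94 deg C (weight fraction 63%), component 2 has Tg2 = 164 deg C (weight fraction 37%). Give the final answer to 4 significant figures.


1/Tg = w1/Tg1 + w2/Tg2 (in Kelvin)
Tg1 = 367.15 K, Tg2 = 437.15 K
1/Tg = 0.63/367.15 + 0.37/437.15
Tg = 390.3 K


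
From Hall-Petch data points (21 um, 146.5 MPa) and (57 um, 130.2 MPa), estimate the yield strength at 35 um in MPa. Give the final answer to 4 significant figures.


sigma_y = sigma0 + k / sqrt(d)
1/sqrt(d1) = 1/sqrt(2.1e-05) = 218.218;  1/sqrt(d2) = 132.453
k = (sigma1 - sigma2) / (1/sqrt(d1) - 1/sqrt(d2)) = (146.5 - 130.2) / (218.218 - 132.453) = 0.190055 MPa*m^0.5
sigma0 = sigma1 - k/sqrt(d1) = 146.5 - 0.190055*218.218 = 105.027 MPa
sigma_y(d3) = 105.027 + 0.190055 / sqrt(3.5e-05) = 137.2 MPa


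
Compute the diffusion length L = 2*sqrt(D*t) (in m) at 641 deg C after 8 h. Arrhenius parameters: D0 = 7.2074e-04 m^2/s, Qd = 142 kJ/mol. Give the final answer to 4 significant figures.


Step 1: D = D0 * exp(-Qd/(R*T))
T = 914.15 K
D = 7.2074e-04 * exp(-142e3 / (8.314 * 914.15)) = 5.54101e-12 m^2/s
Step 2: L = 2*sqrt(D*t)
t = 8 h = 28800 s
L = 2*sqrt(5.54101e-12 * 28800) = 7.99e-04 m


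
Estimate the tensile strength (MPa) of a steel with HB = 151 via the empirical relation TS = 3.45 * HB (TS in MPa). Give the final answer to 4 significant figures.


TS (MPa) = 3.45 * HB
TS = 3.45 * 151
TS = 521 MPa


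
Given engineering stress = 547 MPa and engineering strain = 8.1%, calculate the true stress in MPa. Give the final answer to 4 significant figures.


sigma_true = sigma_eng * (1 + epsilon_eng)
sigma_true = 547 * (1 + 0.081)
sigma_true = 591.3 MPa


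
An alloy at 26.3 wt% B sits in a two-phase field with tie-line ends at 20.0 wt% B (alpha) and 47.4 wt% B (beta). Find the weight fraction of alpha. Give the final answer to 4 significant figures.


f_alpha = (C_beta - C0) / (C_beta - C_alpha)
f_alpha = (47.4 - 26.3) / (47.4 - 20.0)
f_alpha = 0.7701


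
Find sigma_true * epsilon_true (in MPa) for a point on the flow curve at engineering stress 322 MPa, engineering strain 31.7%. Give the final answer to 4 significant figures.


sigma_true = sigma_eng * (1 + epsilon_eng)
sigma_true = 322 * (1 + 0.317) = 424.074 MPa
epsilon_true = ln(1 + epsilon_eng)
epsilon_true = ln(1 + 0.317) = 0.275356
sigma_true * epsilon_true = 424.074 * 0.275356 = 116.8 MPa


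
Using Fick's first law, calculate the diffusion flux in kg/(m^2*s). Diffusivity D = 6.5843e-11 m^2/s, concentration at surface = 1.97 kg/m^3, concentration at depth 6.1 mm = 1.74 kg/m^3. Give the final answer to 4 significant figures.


J = -D * (dC/dx) = D * (C1 - C2) / dx
J = 6.5843e-11 * (1.97 - 1.74) / 6.1e-03
J = 2.483e-09 kg/(m^2*s)


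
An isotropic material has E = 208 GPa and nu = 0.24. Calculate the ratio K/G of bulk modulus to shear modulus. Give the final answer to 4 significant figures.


G = E / (2*(1+nu))
G = 208 / (2*(1+0.24)) = 83.871 GPa
K = E / (3*(1-2*nu))
K = 208 / (3*(1-2*0.24)) = 133.333 GPa
K/G = 133.333 / 83.871 = 1.59


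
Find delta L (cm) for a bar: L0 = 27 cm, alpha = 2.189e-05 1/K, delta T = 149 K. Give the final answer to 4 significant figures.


dL = L0 * alpha * dT
dL = 27 * 2.189e-05 * 149
dL = 0.08806 cm


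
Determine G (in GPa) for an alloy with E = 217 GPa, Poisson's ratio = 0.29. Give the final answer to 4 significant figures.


G = E / (2*(1+nu))
G = 217 / (2*(1+0.29))
G = 84.11 GPa


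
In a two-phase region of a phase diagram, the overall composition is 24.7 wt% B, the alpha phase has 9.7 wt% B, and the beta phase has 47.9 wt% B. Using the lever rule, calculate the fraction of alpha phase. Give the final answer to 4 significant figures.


f_alpha = (C_beta - C0) / (C_beta - C_alpha)
f_alpha = (47.9 - 24.7) / (47.9 - 9.7)
f_alpha = 0.6073


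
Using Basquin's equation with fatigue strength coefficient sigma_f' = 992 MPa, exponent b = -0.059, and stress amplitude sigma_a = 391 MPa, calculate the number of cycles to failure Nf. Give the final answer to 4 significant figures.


sigma_a = sigma_f' * (2*Nf)^b
2*Nf = (sigma_a / sigma_f')^(1/b)
2*Nf = (391 / 992)^(1/-0.059)
2*Nf = 7.13073e+06
Nf = 3.565e+06 cycles


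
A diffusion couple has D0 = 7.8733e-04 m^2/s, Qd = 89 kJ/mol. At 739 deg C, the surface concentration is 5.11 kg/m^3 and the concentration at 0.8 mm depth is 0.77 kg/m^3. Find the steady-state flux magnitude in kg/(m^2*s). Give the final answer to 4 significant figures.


Step 1: D = D0 * exp(-Qd/(R*T))
T = 739 + 273.15 = 1012.15 K
D = 7.8733e-04 * exp(-89e3 / (8.314 * 1012.15)) = 2.00869e-08 m^2/s
Step 2: J = D * (C1 - C2) / dx
J = 2.00869e-08 * (5.11 - 0.77) / 8e-04
J = 1.09e-04 kg/(m^2*s)


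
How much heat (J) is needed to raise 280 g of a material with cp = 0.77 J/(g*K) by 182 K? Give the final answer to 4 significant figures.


Q = m * cp * dT
Q = 280 * 0.77 * 182
Q = 39240 J


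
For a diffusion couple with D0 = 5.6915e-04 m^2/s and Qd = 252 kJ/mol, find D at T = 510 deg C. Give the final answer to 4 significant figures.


D = D0 * exp(-Qd / (R*T))
T = 783.15 K
D = 5.6915e-04 * exp(-252e3 / (8.314 * 783.15))
D = 8.845e-21 m^2/s


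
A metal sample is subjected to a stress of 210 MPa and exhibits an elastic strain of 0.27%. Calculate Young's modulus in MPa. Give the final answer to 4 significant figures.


E = sigma / epsilon
epsilon = 0.27% = 2.7e-03
E = 210 / 2.7e-03
E = 77780 MPa


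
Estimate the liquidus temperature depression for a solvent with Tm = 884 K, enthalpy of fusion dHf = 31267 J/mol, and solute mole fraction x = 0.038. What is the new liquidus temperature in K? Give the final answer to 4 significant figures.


dT = R*Tm^2*x / dHf
dT = 8.314 * 884^2 * 0.038 / 31267
dT = 7.89609 K
T_new = 884 - 7.89609 = 876.1 K


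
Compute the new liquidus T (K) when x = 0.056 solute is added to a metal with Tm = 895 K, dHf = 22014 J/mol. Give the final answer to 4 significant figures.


dT = R*Tm^2*x / dHf
dT = 8.314 * 895^2 * 0.056 / 22014
dT = 16.9412 K
T_new = 895 - 16.9412 = 878.1 K


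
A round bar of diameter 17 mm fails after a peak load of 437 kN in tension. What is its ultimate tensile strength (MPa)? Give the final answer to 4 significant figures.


A0 = pi*(d/2)^2 = pi*(17/2)^2 = 226.98 mm^2
UTS = F_max / A0 = 437*1000 / 226.98
UTS = 1925 MPa


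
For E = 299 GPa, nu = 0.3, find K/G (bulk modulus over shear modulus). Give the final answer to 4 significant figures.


G = E / (2*(1+nu))
G = 299 / (2*(1+0.3)) = 115 GPa
K = E / (3*(1-2*nu))
K = 299 / (3*(1-2*0.3)) = 249.167 GPa
K/G = 249.167 / 115 = 2.167


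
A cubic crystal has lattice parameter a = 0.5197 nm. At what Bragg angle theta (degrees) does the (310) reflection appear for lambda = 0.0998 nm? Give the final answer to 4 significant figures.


d = a / sqrt(h^2+k^2+l^2)
d = 0.5197 / sqrt(10) = 0.164344 nm
lambda = 2*d*sin(theta)  =>  sin(theta) = lambda / (2*d)
sin(theta) = 0.0998 / (2 * 0.164344) = 0.303632
theta = 17.68 deg


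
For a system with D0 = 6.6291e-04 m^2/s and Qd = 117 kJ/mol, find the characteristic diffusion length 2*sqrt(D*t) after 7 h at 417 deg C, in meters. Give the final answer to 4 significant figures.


Step 1: D = D0 * exp(-Qd/(R*T))
T = 690.15 K
D = 6.6291e-04 * exp(-117e3 / (8.314 * 690.15)) = 9.24446e-13 m^2/s
Step 2: L = 2*sqrt(D*t)
t = 7 h = 25200 s
L = 2*sqrt(9.24446e-13 * 25200) = 3.053e-04 m


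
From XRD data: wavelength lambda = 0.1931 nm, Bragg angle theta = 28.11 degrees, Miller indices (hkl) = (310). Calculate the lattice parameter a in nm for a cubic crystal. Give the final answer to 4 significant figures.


d = lambda / (2*sin(theta))
d = 0.1931 / (2*sin(28.11 deg))
d = 0.204917 nm
a = d * sqrt(h^2+k^2+l^2) = 0.204917 * sqrt(10)
a = 0.648 nm


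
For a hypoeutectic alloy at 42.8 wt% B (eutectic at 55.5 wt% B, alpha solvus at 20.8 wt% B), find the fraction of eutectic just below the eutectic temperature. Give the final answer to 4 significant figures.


f_primary = (C_e - C0) / (C_e - C_alpha_max)
f_primary = (55.5 - 42.8) / (55.5 - 20.8)
f_primary = 0.365994
f_eutectic = 1 - 0.365994 = 0.634


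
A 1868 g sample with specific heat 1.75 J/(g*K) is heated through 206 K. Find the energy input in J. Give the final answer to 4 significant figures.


Q = m * cp * dT
Q = 1868 * 1.75 * 206
Q = 673400 J


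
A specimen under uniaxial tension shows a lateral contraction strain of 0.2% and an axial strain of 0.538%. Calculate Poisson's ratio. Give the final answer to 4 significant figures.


nu = -epsilon_lat / epsilon_axial
Lateral strain is contraction (negative), so using magnitudes:
nu = 0.2 / 0.538
nu = 0.3717


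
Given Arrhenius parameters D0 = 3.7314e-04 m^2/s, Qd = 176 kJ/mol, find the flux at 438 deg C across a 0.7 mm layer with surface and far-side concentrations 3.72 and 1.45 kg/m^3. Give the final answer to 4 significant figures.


Step 1: D = D0 * exp(-Qd/(R*T))
T = 438 + 273.15 = 711.15 K
D = 3.7314e-04 * exp(-176e3 / (8.314 * 711.15)) = 4.40594e-17 m^2/s
Step 2: J = D * (C1 - C2) / dx
J = 4.40594e-17 * (3.72 - 1.45) / 7e-04
J = 1.429e-13 kg/(m^2*s)


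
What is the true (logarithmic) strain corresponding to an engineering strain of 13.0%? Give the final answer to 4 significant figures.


epsilon_true = ln(1 + epsilon_eng)
epsilon_true = ln(1 + 0.13)
epsilon_true = 0.1222


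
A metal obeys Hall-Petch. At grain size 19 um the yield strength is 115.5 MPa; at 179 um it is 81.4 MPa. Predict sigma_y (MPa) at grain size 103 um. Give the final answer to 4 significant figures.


sigma_y = sigma0 + k / sqrt(d)
1/sqrt(d1) = 1/sqrt(1.9e-05) = 229.416;  1/sqrt(d2) = 74.7435
k = (sigma1 - sigma2) / (1/sqrt(d1) - 1/sqrt(d2)) = (115.5 - 81.4) / (229.416 - 74.7435) = 0.220466 MPa*m^0.5
sigma0 = sigma1 - k/sqrt(d1) = 115.5 - 0.220466*229.416 = 64.9216 MPa
sigma_y(d3) = 64.9216 + 0.220466 / sqrt(1.03e-04) = 86.64 MPa


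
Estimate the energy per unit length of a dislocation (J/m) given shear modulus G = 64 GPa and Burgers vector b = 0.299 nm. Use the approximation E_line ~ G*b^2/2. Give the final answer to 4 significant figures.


E = G*b^2/2
b = 0.299 nm = 2.99e-10 m
G = 64 GPa = 6.4e+10 Pa
E = 0.5 * 6.4e+10 * (2.99e-10)^2
E = 2.861e-09 J/m


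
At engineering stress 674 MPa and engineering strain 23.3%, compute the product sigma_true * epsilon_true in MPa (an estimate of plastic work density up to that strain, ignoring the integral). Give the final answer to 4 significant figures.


sigma_true = sigma_eng * (1 + epsilon_eng)
sigma_true = 674 * (1 + 0.233) = 831.042 MPa
epsilon_true = ln(1 + epsilon_eng)
epsilon_true = ln(1 + 0.233) = 0.20945
sigma_true * epsilon_true = 831.042 * 0.20945 = 174.1 MPa


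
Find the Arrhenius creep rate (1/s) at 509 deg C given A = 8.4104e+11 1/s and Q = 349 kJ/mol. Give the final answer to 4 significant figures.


rate = A * exp(-Q / (R*T))
T = 509 + 273.15 = 782.15 K
rate = 8.4104e+11 * exp(-349e3 / (8.314 * 782.15))
rate = 4.136e-12 1/s


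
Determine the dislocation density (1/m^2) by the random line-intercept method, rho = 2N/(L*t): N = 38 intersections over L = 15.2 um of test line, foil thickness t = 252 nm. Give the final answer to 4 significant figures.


rho = 2N / (L * t)
L = 15.2 um = 1.52e-05 m, t = 252 nm = 2.52e-07 m
rho = 2 * 38 / (1.52e-05 * 2.52e-07)
rho = 1.984e+13 1/m^2


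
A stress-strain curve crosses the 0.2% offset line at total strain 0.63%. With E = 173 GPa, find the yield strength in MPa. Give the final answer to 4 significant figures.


Offset strain = 0.002
Elastic strain at yield = total_strain - offset = 6.3e-03 - 0.002 = 4.3e-03
sigma_y = E * elastic_strain = 173000 * 4.3e-03
sigma_y = 743.9 MPa


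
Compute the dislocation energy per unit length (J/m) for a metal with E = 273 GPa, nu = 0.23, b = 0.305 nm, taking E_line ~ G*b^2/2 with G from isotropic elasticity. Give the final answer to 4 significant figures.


Step 1: G = E / (2*(1+nu))
G = 273 / (2*(1+0.23)) = 110.976 GPa = 1.10976e+11 Pa
Step 2: E_line = G*b^2/2
b = 0.305 nm = 3.05e-10 m
E_line = 0.5 * 1.10976e+11 * (3.05e-10)^2 = 5.162e-09 J/m


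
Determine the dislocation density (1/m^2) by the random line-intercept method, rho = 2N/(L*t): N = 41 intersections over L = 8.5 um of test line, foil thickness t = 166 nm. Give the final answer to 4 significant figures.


rho = 2N / (L * t)
L = 8.5 um = 8.5e-06 m, t = 166 nm = 1.66e-07 m
rho = 2 * 41 / (8.5e-06 * 1.66e-07)
rho = 5.811e+13 1/m^2


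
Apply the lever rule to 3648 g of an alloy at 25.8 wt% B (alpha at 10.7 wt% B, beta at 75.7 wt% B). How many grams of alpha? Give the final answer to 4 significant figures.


f_alpha = (C_beta - C0) / (C_beta - C_alpha)
f_alpha = (75.7 - 25.8) / (75.7 - 10.7) = 0.767692
m_alpha = f_alpha * m_total = 0.767692 * 3648 = 2801 g


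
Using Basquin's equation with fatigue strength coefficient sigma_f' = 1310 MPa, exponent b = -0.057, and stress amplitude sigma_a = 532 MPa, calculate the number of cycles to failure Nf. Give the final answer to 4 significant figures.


sigma_a = sigma_f' * (2*Nf)^b
2*Nf = (sigma_a / sigma_f')^(1/b)
2*Nf = (532 / 1310)^(1/-0.057)
2*Nf = 7.34445e+06
Nf = 3.672e+06 cycles


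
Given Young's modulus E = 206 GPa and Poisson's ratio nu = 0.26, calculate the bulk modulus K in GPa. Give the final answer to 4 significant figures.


K = E / (3*(1-2*nu))
K = 206 / (3*(1-2*0.26))
K = 143.1 GPa


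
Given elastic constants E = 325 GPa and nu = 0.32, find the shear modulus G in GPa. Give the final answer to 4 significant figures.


G = E / (2*(1+nu))
G = 325 / (2*(1+0.32))
G = 123.1 GPa


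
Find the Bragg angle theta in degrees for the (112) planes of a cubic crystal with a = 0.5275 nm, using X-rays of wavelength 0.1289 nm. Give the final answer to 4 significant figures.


d = a / sqrt(h^2+k^2+l^2)
d = 0.5275 / sqrt(6) = 0.215351 nm
lambda = 2*d*sin(theta)  =>  sin(theta) = lambda / (2*d)
sin(theta) = 0.1289 / (2 * 0.215351) = 0.299279
theta = 17.41 deg


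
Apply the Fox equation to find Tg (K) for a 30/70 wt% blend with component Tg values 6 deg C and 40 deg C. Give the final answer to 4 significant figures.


1/Tg = w1/Tg1 + w2/Tg2 (in Kelvin)
Tg1 = 279.15 K, Tg2 = 313.15 K
1/Tg = 0.3/279.15 + 0.7/313.15
Tg = 302.1 K


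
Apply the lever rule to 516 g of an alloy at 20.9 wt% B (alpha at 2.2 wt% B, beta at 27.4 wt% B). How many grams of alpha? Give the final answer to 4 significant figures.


f_alpha = (C_beta - C0) / (C_beta - C_alpha)
f_alpha = (27.4 - 20.9) / (27.4 - 2.2) = 0.257937
m_alpha = f_alpha * m_total = 0.257937 * 516 = 133.1 g


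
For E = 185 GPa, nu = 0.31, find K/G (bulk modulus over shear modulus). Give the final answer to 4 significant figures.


G = E / (2*(1+nu))
G = 185 / (2*(1+0.31)) = 70.6107 GPa
K = E / (3*(1-2*nu))
K = 185 / (3*(1-2*0.31)) = 162.281 GPa
K/G = 162.281 / 70.6107 = 2.298


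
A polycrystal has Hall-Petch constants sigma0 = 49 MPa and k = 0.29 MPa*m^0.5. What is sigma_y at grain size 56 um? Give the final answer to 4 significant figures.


sigma_y = sigma0 + k / sqrt(d)
d = 56 um = 5.6e-05 m
sigma_y = 49 + 0.29 / sqrt(5.6e-05)
sigma_y = 87.75 MPa


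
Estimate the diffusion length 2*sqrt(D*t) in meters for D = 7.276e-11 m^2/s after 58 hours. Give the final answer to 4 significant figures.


t = 58 hr = 208800 s
Diffusion length = 2*sqrt(D*t)
= 2*sqrt(7.276e-11 * 208800)
= 7.795e-03 m


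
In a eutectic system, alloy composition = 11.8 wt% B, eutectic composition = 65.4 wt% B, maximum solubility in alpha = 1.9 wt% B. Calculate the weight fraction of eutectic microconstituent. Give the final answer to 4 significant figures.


f_primary = (C_e - C0) / (C_e - C_alpha_max)
f_primary = (65.4 - 11.8) / (65.4 - 1.9)
f_primary = 0.844094
f_eutectic = 1 - 0.844094 = 0.1559


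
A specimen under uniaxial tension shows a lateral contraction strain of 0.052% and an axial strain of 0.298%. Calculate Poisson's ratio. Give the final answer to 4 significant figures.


nu = -epsilon_lat / epsilon_axial
Lateral strain is contraction (negative), so using magnitudes:
nu = 0.052 / 0.298
nu = 0.1745


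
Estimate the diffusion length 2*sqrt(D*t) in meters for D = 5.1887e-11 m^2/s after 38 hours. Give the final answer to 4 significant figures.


t = 38 hr = 136800 s
Diffusion length = 2*sqrt(D*t)
= 2*sqrt(5.1887e-11 * 136800)
= 5.328e-03 m


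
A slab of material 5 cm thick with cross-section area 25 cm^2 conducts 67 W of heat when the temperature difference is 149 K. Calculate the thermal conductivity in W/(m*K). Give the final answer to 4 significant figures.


k = Q*L / (A*dT)
L = 0.05 m, A = 2.5e-03 m^2
k = 67 * 0.05 / (2.5e-03 * 149)
k = 8.993 W/(m*K)


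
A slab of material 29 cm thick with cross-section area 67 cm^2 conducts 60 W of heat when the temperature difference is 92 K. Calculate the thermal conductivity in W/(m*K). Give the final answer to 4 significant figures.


k = Q*L / (A*dT)
L = 0.29 m, A = 6.7e-03 m^2
k = 60 * 0.29 / (6.7e-03 * 92)
k = 28.23 W/(m*K)


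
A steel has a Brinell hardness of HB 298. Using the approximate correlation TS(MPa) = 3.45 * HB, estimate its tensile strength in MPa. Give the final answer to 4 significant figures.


TS (MPa) = 3.45 * HB
TS = 3.45 * 298
TS = 1028 MPa


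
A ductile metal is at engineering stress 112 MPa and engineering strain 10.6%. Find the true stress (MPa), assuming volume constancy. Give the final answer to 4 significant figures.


sigma_true = sigma_eng * (1 + epsilon_eng)
sigma_true = 112 * (1 + 0.106)
sigma_true = 123.9 MPa


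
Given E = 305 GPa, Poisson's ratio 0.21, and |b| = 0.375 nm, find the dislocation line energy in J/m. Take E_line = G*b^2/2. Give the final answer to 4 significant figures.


Step 1: G = E / (2*(1+nu))
G = 305 / (2*(1+0.21)) = 126.033 GPa = 1.26033e+11 Pa
Step 2: E_line = G*b^2/2
b = 0.375 nm = 3.75e-10 m
E_line = 0.5 * 1.26033e+11 * (3.75e-10)^2 = 8.862e-09 J/m


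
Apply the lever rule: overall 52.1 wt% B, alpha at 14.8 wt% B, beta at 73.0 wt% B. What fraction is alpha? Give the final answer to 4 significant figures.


f_alpha = (C_beta - C0) / (C_beta - C_alpha)
f_alpha = (73.0 - 52.1) / (73.0 - 14.8)
f_alpha = 0.3591


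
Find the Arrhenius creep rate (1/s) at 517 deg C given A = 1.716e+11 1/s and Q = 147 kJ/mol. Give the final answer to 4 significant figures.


rate = A * exp(-Q / (R*T))
T = 517 + 273.15 = 790.15 K
rate = 1.716e+11 * exp(-147e3 / (8.314 * 790.15))
rate = 32.84 1/s


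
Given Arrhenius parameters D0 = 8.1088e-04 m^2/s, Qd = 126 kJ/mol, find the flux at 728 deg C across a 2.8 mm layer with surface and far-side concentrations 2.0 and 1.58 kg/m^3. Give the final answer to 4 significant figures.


Step 1: D = D0 * exp(-Qd/(R*T))
T = 728 + 273.15 = 1001.15 K
D = 8.1088e-04 * exp(-126e3 / (8.314 * 1001.15)) = 2.1613e-10 m^2/s
Step 2: J = D * (C1 - C2) / dx
J = 2.1613e-10 * (2.0 - 1.58) / 2.8e-03
J = 3.242e-08 kg/(m^2*s)


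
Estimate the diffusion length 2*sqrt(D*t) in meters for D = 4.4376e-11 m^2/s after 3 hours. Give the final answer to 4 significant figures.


t = 3 hr = 10800 s
Diffusion length = 2*sqrt(D*t)
= 2*sqrt(4.4376e-11 * 10800)
= 1.385e-03 m


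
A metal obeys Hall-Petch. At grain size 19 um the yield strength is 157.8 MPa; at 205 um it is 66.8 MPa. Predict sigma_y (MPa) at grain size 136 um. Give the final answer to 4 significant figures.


sigma_y = sigma0 + k / sqrt(d)
1/sqrt(d1) = 1/sqrt(1.9e-05) = 229.416;  1/sqrt(d2) = 69.843
k = (sigma1 - sigma2) / (1/sqrt(d1) - 1/sqrt(d2)) = (157.8 - 66.8) / (229.416 - 69.843) = 0.570273 MPa*m^0.5
sigma0 = sigma1 - k/sqrt(d1) = 157.8 - 0.570273*229.416 = 26.9704 MPa
sigma_y(d3) = 26.9704 + 0.570273 / sqrt(1.36e-04) = 75.87 MPa


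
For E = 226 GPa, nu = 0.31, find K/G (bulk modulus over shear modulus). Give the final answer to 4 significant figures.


G = E / (2*(1+nu))
G = 226 / (2*(1+0.31)) = 86.2595 GPa
K = E / (3*(1-2*nu))
K = 226 / (3*(1-2*0.31)) = 198.246 GPa
K/G = 198.246 / 86.2595 = 2.298


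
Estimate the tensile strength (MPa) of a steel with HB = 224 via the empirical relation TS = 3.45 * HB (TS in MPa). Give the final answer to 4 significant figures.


TS (MPa) = 3.45 * HB
TS = 3.45 * 224
TS = 772.8 MPa


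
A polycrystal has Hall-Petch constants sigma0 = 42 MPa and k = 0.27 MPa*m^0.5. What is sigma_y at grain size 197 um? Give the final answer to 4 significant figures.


sigma_y = sigma0 + k / sqrt(d)
d = 197 um = 1.97e-04 m
sigma_y = 42 + 0.27 / sqrt(1.97e-04)
sigma_y = 61.24 MPa


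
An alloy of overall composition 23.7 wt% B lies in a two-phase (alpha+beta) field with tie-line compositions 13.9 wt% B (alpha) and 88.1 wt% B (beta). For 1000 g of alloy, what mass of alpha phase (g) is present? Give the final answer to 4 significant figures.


f_alpha = (C_beta - C0) / (C_beta - C_alpha)
f_alpha = (88.1 - 23.7) / (88.1 - 13.9) = 0.867925
m_alpha = f_alpha * m_total = 0.867925 * 1000 = 867.9 g


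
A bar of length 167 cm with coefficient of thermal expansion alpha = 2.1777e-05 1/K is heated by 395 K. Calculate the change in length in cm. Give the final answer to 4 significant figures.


dL = L0 * alpha * dT
dL = 167 * 2.1777e-05 * 395
dL = 1.437 cm


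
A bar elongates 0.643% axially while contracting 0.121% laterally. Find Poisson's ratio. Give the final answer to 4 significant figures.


nu = -epsilon_lat / epsilon_axial
Lateral strain is contraction (negative), so using magnitudes:
nu = 0.121 / 0.643
nu = 0.1882


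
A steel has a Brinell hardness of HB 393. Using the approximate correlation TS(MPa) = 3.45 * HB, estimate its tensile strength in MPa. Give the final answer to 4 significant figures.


TS (MPa) = 3.45 * HB
TS = 3.45 * 393
TS = 1356 MPa


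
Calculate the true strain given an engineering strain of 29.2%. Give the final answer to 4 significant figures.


epsilon_true = ln(1 + epsilon_eng)
epsilon_true = ln(1 + 0.292)
epsilon_true = 0.2562


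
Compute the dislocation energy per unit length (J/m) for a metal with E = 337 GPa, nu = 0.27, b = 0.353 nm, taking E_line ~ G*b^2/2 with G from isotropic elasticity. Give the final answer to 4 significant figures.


Step 1: G = E / (2*(1+nu))
G = 337 / (2*(1+0.27)) = 132.677 GPa = 1.32677e+11 Pa
Step 2: E_line = G*b^2/2
b = 0.353 nm = 3.53e-10 m
E_line = 0.5 * 1.32677e+11 * (3.53e-10)^2 = 8.266e-09 J/m


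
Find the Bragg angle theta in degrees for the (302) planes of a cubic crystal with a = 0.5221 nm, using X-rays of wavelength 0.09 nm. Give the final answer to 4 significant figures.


d = a / sqrt(h^2+k^2+l^2)
d = 0.5221 / sqrt(13) = 0.144804 nm
lambda = 2*d*sin(theta)  =>  sin(theta) = lambda / (2*d)
sin(theta) = 0.09 / (2 * 0.144804) = 0.310764
theta = 18.11 deg


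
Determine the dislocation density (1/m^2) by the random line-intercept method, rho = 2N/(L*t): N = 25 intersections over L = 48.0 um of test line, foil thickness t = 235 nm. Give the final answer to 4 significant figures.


rho = 2N / (L * t)
L = 48.0 um = 4.8e-05 m, t = 235 nm = 2.35e-07 m
rho = 2 * 25 / (4.8e-05 * 2.35e-07)
rho = 4.433e+12 1/m^2


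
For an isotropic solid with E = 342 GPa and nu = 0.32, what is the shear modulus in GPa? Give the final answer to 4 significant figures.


G = E / (2*(1+nu))
G = 342 / (2*(1+0.32))
G = 129.5 GPa


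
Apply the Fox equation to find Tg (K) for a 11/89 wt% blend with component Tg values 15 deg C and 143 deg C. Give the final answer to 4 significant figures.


1/Tg = w1/Tg1 + w2/Tg2 (in Kelvin)
Tg1 = 288.15 K, Tg2 = 416.15 K
1/Tg = 0.11/288.15 + 0.89/416.15
Tg = 396.8 K


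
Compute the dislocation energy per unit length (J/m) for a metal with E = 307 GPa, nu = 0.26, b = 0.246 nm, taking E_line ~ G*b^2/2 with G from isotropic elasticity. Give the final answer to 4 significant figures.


Step 1: G = E / (2*(1+nu))
G = 307 / (2*(1+0.26)) = 121.825 GPa = 1.21825e+11 Pa
Step 2: E_line = G*b^2/2
b = 0.246 nm = 2.46e-10 m
E_line = 0.5 * 1.21825e+11 * (2.46e-10)^2 = 3.686e-09 J/m


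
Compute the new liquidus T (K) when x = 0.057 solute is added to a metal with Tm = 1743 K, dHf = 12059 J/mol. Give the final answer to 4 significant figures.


dT = R*Tm^2*x / dHf
dT = 8.314 * 1743^2 * 0.057 / 12059
dT = 119.39 K
T_new = 1743 - 119.39 = 1624 K


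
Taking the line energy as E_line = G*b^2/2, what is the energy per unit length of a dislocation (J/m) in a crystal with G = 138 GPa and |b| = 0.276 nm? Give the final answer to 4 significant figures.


E = G*b^2/2
b = 0.276 nm = 2.76e-10 m
G = 138 GPa = 1.38e+11 Pa
E = 0.5 * 1.38e+11 * (2.76e-10)^2
E = 5.256e-09 J/m


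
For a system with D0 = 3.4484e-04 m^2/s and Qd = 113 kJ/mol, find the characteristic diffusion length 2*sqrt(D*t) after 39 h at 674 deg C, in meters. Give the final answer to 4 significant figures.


Step 1: D = D0 * exp(-Qd/(R*T))
T = 947.15 K
D = 3.4484e-04 * exp(-113e3 / (8.314 * 947.15)) = 2.0208e-10 m^2/s
Step 2: L = 2*sqrt(D*t)
t = 39 h = 140400 s
L = 2*sqrt(2.0208e-10 * 140400) = 0.01065 m


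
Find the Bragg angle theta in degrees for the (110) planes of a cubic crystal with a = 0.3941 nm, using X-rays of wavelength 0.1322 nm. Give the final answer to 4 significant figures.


d = a / sqrt(h^2+k^2+l^2)
d = 0.3941 / sqrt(2) = 0.278671 nm
lambda = 2*d*sin(theta)  =>  sin(theta) = lambda / (2*d)
sin(theta) = 0.1322 / (2 * 0.278671) = 0.237197
theta = 13.72 deg


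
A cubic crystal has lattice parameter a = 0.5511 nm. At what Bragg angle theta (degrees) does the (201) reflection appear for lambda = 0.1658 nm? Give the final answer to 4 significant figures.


d = a / sqrt(h^2+k^2+l^2)
d = 0.5511 / sqrt(5) = 0.246459 nm
lambda = 2*d*sin(theta)  =>  sin(theta) = lambda / (2*d)
sin(theta) = 0.1658 / (2 * 0.246459) = 0.336364
theta = 19.66 deg


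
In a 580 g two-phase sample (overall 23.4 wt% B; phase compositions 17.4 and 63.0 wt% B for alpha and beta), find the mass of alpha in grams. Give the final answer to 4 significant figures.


f_alpha = (C_beta - C0) / (C_beta - C_alpha)
f_alpha = (63.0 - 23.4) / (63.0 - 17.4) = 0.868421
m_alpha = f_alpha * m_total = 0.868421 * 580 = 503.7 g


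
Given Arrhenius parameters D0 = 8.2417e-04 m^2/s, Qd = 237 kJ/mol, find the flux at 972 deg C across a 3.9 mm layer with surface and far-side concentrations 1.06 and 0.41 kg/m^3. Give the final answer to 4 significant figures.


Step 1: D = D0 * exp(-Qd/(R*T))
T = 972 + 273.15 = 1245.15 K
D = 8.2417e-04 * exp(-237e3 / (8.314 * 1245.15)) = 9.40576e-14 m^2/s
Step 2: J = D * (C1 - C2) / dx
J = 9.40576e-14 * (1.06 - 0.41) / 3.9e-03
J = 1.568e-11 kg/(m^2*s)


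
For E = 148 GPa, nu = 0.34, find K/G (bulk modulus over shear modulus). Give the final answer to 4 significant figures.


G = E / (2*(1+nu))
G = 148 / (2*(1+0.34)) = 55.2239 GPa
K = E / (3*(1-2*nu))
K = 148 / (3*(1-2*0.34)) = 154.167 GPa
K/G = 154.167 / 55.2239 = 2.792


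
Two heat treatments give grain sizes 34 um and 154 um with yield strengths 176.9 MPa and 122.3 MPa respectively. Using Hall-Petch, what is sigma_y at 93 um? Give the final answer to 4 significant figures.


sigma_y = sigma0 + k / sqrt(d)
1/sqrt(d1) = 1/sqrt(3.4e-05) = 171.499;  1/sqrt(d2) = 80.5823
k = (sigma1 - sigma2) / (1/sqrt(d1) - 1/sqrt(d2)) = (176.9 - 122.3) / (171.499 - 80.5823) = 0.600552 MPa*m^0.5
sigma0 = sigma1 - k/sqrt(d1) = 176.9 - 0.600552*171.499 = 73.9061 MPa
sigma_y(d3) = 73.9061 + 0.600552 / sqrt(9.3e-05) = 136.2 MPa


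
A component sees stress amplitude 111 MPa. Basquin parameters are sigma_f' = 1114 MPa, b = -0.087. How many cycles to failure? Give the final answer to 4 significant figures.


sigma_a = sigma_f' * (2*Nf)^b
2*Nf = (sigma_a / sigma_f')^(1/b)
2*Nf = (111 / 1114)^(1/-0.087)
2*Nf = 3.25244e+11
Nf = 1.626e+11 cycles


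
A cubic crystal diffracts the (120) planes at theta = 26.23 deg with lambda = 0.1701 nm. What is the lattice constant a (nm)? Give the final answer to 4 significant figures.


d = lambda / (2*sin(theta))
d = 0.1701 / (2*sin(26.23 deg))
d = 0.192431 nm
a = d * sqrt(h^2+k^2+l^2) = 0.192431 * sqrt(5)
a = 0.4303 nm


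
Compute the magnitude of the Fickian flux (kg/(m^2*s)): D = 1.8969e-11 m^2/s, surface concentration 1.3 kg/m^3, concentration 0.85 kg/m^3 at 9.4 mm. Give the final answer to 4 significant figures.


J = -D * (dC/dx) = D * (C1 - C2) / dx
J = 1.8969e-11 * (1.3 - 0.85) / 9.4e-03
J = 9.081e-10 kg/(m^2*s)


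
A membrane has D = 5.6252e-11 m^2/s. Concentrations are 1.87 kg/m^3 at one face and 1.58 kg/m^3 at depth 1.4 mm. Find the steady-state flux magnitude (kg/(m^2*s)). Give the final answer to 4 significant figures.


J = -D * (dC/dx) = D * (C1 - C2) / dx
J = 5.6252e-11 * (1.87 - 1.58) / 1.4e-03
J = 1.165e-08 kg/(m^2*s)


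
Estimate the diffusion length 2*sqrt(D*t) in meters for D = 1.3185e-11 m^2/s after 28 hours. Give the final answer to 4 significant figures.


t = 28 hr = 100800 s
Diffusion length = 2*sqrt(D*t)
= 2*sqrt(1.3185e-11 * 100800)
= 2.306e-03 m


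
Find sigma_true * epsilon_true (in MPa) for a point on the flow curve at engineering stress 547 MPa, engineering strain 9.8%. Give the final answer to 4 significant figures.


sigma_true = sigma_eng * (1 + epsilon_eng)
sigma_true = 547 * (1 + 0.098) = 600.606 MPa
epsilon_true = ln(1 + epsilon_eng)
epsilon_true = ln(1 + 0.098) = 0.0934903
sigma_true * epsilon_true = 600.606 * 0.0934903 = 56.15 MPa


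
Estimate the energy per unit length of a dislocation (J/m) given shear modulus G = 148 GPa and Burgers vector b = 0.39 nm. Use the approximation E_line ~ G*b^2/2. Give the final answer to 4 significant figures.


E = G*b^2/2
b = 0.39 nm = 3.9e-10 m
G = 148 GPa = 1.48e+11 Pa
E = 0.5 * 1.48e+11 * (3.9e-10)^2
E = 1.126e-08 J/m


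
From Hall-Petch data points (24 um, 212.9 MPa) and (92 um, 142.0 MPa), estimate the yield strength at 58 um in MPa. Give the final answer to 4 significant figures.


sigma_y = sigma0 + k / sqrt(d)
1/sqrt(d1) = 1/sqrt(2.4e-05) = 204.124;  1/sqrt(d2) = 104.257
k = (sigma1 - sigma2) / (1/sqrt(d1) - 1/sqrt(d2)) = (212.9 - 142.0) / (204.124 - 104.257) = 0.709945 MPa*m^0.5
sigma0 = sigma1 - k/sqrt(d1) = 212.9 - 0.709945*204.124 = 67.9832 MPa
sigma_y(d3) = 67.9832 + 0.709945 / sqrt(5.8e-05) = 161.2 MPa


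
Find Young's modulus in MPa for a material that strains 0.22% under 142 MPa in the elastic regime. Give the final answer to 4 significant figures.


E = sigma / epsilon
epsilon = 0.22% = 2.2e-03
E = 142 / 2.2e-03
E = 64550 MPa


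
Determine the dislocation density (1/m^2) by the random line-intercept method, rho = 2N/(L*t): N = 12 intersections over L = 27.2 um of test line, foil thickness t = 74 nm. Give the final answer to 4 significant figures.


rho = 2N / (L * t)
L = 27.2 um = 2.72e-05 m, t = 74 nm = 7.4e-08 m
rho = 2 * 12 / (2.72e-05 * 7.4e-08)
rho = 1.192e+13 1/m^2


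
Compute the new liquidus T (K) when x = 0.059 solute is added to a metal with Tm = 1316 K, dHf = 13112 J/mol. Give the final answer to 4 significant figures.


dT = R*Tm^2*x / dHf
dT = 8.314 * 1316^2 * 0.059 / 13112
dT = 64.7895 K
T_new = 1316 - 64.7895 = 1251 K
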